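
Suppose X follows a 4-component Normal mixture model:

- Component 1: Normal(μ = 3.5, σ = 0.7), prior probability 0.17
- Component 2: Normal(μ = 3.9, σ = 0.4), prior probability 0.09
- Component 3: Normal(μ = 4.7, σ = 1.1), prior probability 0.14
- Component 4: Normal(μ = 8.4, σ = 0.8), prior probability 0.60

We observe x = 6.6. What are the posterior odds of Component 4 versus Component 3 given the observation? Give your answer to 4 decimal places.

2.0839

The posterior odds equal the prior odds times the likelihood ratio: (w_i/w_j)·(f_i(x)/f_j(x)).
Component likelihoods at x = 6.6:
  L_1 = (1/(0.7·√(2π)))·exp(−(6.6−3.5)²/(2·0.7²)) = 0.569918·exp(-9.80612) = 3.14099e-05
  L_2 = (1/(0.4·√(2π)))·exp(−(6.6−3.9)²/(2·0.4²)) = 0.997356·exp(-22.78125) = 1.27373e-10
  L_3 = (1/(1.1·√(2π)))·exp(−(6.6−4.7)²/(2·1.1²)) = 0.362675·exp(-1.49174) = 0.0815952
  L_4 = (1/(0.8·√(2π)))·exp(−(6.6−8.4)²/(2·0.8²)) = 0.498678·exp(-2.53125) = 0.0396746
Odds = (0.60/0.14) × (0.0396746/0.0815952) = 4.28571 × 0.486236 ≈ 2.0839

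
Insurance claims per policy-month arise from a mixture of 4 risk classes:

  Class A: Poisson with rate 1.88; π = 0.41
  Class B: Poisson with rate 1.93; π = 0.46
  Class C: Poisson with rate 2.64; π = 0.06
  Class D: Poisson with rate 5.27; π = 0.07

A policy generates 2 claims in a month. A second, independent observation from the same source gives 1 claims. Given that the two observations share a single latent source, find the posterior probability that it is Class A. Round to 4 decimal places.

P(component k | x) = π_k·f_k(x) / marginal(x), where marginal(x) = Σ_j π_j·f_j(x).
Since both observations come from the same component, the likelihood for component k is f_k(x₁)·f_k(x₂).
  f_A = [0.269657] × [0.286869] = 0.0773564
  f_B = [0.270331] × [0.280136] = 0.0757295
  f_C = [0.24868] × [0.188394] = 0.0468497
  f_D = [0.0714265] × [0.0271068] = 0.00193615
Weight by the priors:
  π_A·f_A = 0.41 × 0.0773564 = 0.0317161
  π_B·f_B = 0.46 × 0.0757295 = 0.0348356
  π_C·f_C = 0.06 × 0.0468497 = 0.00281098
  π_D·f_D = 0.07 × 0.00193615 = 0.00013553
Normaliser: 0.0317161 + 0.0348356 + 0.00281098 + 0.00013553 = 0.0694982
P(Class A | x) = 0.0317161 / 0.0694982 ≈ 0.4564

0.4564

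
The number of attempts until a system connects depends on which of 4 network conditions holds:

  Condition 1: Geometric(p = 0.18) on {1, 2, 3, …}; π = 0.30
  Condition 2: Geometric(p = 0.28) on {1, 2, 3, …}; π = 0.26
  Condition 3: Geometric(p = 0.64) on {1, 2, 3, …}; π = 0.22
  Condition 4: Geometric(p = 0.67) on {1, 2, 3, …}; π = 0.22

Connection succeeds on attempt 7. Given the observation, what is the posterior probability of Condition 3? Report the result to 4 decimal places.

0.0113

The responsibility of component k is w_k f_k(x) divided by Σ_j w_j f_j(x).
Geometric probabilities:
  p_1 = 0.0547212
  p_2 = 0.0390079
  p_3 = 0.00139314
  p_4 = 0.000865284
Prior × likelihood for each component:
  w_1·p_1 = 0.30 × 0.0547212 = 0.0164164
  w_2·p_2 = 0.26 × 0.0390079 = 0.0101421
  w_3·p_3 = 0.22 × 0.00139314 = 0.000306491
  w_4·p_4 = 0.22 × 0.000865284 = 0.000190362
Normaliser: 0.0164164 + 0.0101421 + 0.000306491 + 0.000190362 = 0.0270553
P(Condition 3 | 7) = 0.000306491 / 0.0270553 ≈ 0.0113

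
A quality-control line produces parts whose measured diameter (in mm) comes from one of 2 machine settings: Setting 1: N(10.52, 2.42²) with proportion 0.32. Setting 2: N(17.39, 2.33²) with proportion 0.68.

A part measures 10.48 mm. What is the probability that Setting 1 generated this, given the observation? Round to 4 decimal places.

0.9736

The responsibility of component k is w_k f_k(x) divided by Σ_j w_j f_j(x).
Component likelihoods at x = 10.48 mm:
  L_1 = 0.16483
  L_2 = 0.00210721
Prior × likelihood for each component:
  w_1·L_1 = 0.32 × 0.16483 = 0.0527455
  w_2·L_2 = 0.68 × 0.00210721 = 0.0014329
Normaliser: 0.0527455 + 0.0014329 = 0.0541784
P(Setting 1 | x) ≈ 0.9736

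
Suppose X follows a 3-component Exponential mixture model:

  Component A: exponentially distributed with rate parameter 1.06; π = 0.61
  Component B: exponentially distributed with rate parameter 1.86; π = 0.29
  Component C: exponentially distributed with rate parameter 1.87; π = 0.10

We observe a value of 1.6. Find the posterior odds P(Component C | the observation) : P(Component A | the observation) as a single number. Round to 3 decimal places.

0.079

Posterior odds = (P(Z=i) f_i(x)) / (P(Z=j) f_j(x)); the normalising sum cancels.
Evaluate each component's likelihood at the observed value:
  p_A = 1.06·e^(−1.06·1.6) = 1.06·e^(−1.6960) = 0.194421
  p_B = 1.86·e^(−1.86·1.6) = 1.86·e^(−2.9760) = 0.0948533
  p_C = 1.87·e^(−1.87·1.6) = 1.87·e^(−2.9920) = 0.0938496
Odds = (0.10/0.61) × (0.0938496/0.194421) = 0.163934 × 0.482714 ≈ 0.079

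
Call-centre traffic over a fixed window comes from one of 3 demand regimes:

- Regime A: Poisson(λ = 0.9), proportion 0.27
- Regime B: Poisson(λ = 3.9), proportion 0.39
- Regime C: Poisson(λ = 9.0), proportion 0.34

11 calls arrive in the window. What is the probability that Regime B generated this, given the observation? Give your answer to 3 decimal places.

By Bayes' theorem, P(k | x) = π_k f_k(x) / Σ_j π_j f_j(x).
Poisson probabilities:
  L_A = e^(−0.9)·0.9^11/11! = 3.19629e-09
  L_B = e^(−3.9)·3.9^11/11! = 0.00160993
  L_C = e^(−9.0)·9.0^11/11! = 0.0970201
Weight by the priors:
  π_A·L_A = 0.27 × 3.19629e-09 = 8.63e-10
  π_B·L_B = 0.39 × 0.00160993 = 0.000627872
  π_C·L_C = 0.34 × 0.0970201 = 0.0329868
Marginal: 8.63e-10 + 0.000627872 + 0.0329868 = 0.0336147
P(Regime B | the observation) ≈ 0.019

0.019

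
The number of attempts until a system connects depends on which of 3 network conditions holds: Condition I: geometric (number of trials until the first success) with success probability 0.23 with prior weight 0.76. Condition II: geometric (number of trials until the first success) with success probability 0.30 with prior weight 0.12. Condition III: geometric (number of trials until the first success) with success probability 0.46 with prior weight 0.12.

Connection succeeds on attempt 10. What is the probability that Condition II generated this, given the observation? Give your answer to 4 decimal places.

P(component k | x) = π_k·f_k(x) / marginal(x), where marginal(x) = Σ_j π_j·f_j(x).
Evaluate each component's likelihood at the observed value:
  L_I = 0.23·(1−0.23)^9 = 0.23·0.0951517 = 0.0218849
  L_II = 0.30·(1−0.30)^9 = 0.30·0.0403536 = 0.0121061
  L_III = 0.46·(1−0.46)^9 = 0.46·0.00390431 = 0.00179598
Prior × likelihood for each component:
  π_I·L_I = 0.76 × 0.0218849 = 0.0166325
  π_II·L_II = 0.12 × 0.0121061 = 0.00145273
  π_III·L_III = 0.12 × 0.00179598 = 0.000215518
Denominator: 0.0166325 + 0.00145273 + 0.000215518 = 0.0183008
Responsibility of Condition II: 0.00145273 / 0.0183008 ≈ 0.0794

0.0794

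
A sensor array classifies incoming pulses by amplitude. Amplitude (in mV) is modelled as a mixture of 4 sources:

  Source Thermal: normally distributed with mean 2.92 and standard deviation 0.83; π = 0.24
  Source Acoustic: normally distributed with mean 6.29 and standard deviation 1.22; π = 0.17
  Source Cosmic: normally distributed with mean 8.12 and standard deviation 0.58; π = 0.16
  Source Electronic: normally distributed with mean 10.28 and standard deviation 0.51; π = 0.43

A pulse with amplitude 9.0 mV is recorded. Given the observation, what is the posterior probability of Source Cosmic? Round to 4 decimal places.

0.6453

Posterior ∝ prior × likelihood, so P(k | x) ∝ P(Z=k) f_k(x); normalise over all components.
Normal densities:
  p_Thermal = 1.07079e-12
  p_Acoustic = 0.0277394
  p_Cosmic = 0.217573
  p_Electronic = 0.0335355
Prior × likelihood for each component:
  P(Z=Thermal)·p_Thermal = 0.24 × 1.07079e-12 = 2.56989e-13
  P(Z=Acoustic)·p_Acoustic = 0.17 × 0.0277394 = 0.0047157
  P(Z=Cosmic)·p_Cosmic = 0.16 × 0.217573 = 0.0348116
  P(Z=Electronic)·p_Electronic = 0.43 × 0.0335355 = 0.0144202
Normaliser: 2.56989e-13 + 0.0047157 + 0.0348116 + 0.0144202 = 0.0539476
P(Source Cosmic | 9.0 mV) ≈ 0.6453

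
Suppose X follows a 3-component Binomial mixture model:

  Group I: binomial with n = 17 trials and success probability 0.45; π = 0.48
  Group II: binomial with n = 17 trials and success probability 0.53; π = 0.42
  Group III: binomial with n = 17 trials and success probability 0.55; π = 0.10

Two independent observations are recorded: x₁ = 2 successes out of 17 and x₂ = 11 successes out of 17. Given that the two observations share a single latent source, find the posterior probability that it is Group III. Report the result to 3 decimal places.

P(component k | x) = P(Z=k)·f_k(x) / marginal(x), where marginal(x) = Σ_j P(Z=j)·f_j(x).
Since both observations come from the same component, the likelihood for component k is f_k(x₁)·f_k(x₂).
  f_I = [0.00351079] × [0.0524921] = 0.000184289
  f_II = [0.000460849] × [0.123652] = 5.6985e-05
  f_III = [0.000258495] × [0.143168] = 3.70081e-05
Weight by the priors:
  P(Z=I)·f_I = 0.48 × 0.000184289 = 8.84585e-05
  P(Z=II)·f_II = 0.42 × 5.6985e-05 = 2.39337e-05
  P(Z=III)·f_III = 0.10 × 3.70081e-05 = 3.70081e-06
Denominator: 8.84585e-05 + 2.39337e-05 + 3.70081e-06 = 0.000116093
P(Group III | x₁, x₂) = 3.70081e-06 / 0.000116093 ≈ 0.032

0.032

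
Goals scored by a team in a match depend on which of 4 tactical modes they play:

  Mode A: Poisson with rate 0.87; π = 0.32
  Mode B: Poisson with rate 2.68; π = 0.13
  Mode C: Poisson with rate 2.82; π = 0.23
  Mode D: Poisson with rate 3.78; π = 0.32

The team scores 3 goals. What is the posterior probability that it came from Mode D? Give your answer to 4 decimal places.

0.4101

By Bayes' theorem, P(k | x) = P(Z=k) f_k(x) / Σ_j P(Z=j) f_j(x).
Evaluate each component's likelihood at the observed value:
  L_A = e^(−0.87)·0.87^3/3! = 0.0459801
  L_B = e^(−2.68)·2.68^3/3! = 0.21996
  L_C = e^(−2.82)·2.82^3/3! = 0.222785
  L_D = e^(−3.78)·3.78^3/3! = 0.205443
Multiply by the mixture weights:
  P(Z=A)·L_A = 0.32 × 0.0459801 = 0.0147136
  P(Z=B)·L_B = 0.13 × 0.21996 = 0.0285948
  P(Z=C)·L_C = 0.23 × 0.222785 = 0.0512405
  P(Z=D)·L_D = 0.32 × 0.205443 = 0.0657417
Sum: 0.0147136 + 0.0285948 + 0.0512405 + 0.0657417 = 0.160291
P(Mode D | 3 goals) ≈ 0.4101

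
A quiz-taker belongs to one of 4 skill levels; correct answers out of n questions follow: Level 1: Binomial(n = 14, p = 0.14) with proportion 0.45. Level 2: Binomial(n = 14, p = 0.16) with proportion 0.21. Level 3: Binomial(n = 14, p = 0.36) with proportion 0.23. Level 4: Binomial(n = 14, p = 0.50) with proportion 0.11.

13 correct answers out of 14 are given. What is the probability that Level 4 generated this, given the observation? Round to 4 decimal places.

Apply Bayes' rule: the posterior for each component is proportional to its prior times its likelihood at x.
Binomial probabilities:
  f_1 = C(14,13)·0.14^13·0.86^1 = 14·7.93715e-12·0.86 = 9.55633e-11
  f_2 = C(14,13)·0.16^13·0.84^1 = 14·4.5036e-11·0.84 = 5.29623e-10
  f_3 = C(14,13)·0.36^13·0.64^1 = 14·1.70582e-06·0.64 = 1.52841e-05
  f_4 = C(14,13)·0.50^13·0.50^1 = 14·0.00012207·0.5 = 0.000854492
Multiply by the mixture weights:
  π_1·f_1 = 0.45 × 9.55633e-11 = 4.30035e-11
  π_2·f_2 = 0.21 × 5.29623e-10 = 1.11221e-10
  π_3·f_3 = 0.23 × 1.52841e-05 = 3.51535e-06
  π_4·f_4 = 0.11 × 0.000854492 = 9.39941e-05
Normaliser: 4.30035e-11 + 1.11221e-10 + 3.51535e-06 + 9.39941e-05 = 9.75096e-05
P(Level 4 | 13 correct answers out of 14) = 9.39941e-05 / 9.75096e-05 ≈ 0.9639

0.9639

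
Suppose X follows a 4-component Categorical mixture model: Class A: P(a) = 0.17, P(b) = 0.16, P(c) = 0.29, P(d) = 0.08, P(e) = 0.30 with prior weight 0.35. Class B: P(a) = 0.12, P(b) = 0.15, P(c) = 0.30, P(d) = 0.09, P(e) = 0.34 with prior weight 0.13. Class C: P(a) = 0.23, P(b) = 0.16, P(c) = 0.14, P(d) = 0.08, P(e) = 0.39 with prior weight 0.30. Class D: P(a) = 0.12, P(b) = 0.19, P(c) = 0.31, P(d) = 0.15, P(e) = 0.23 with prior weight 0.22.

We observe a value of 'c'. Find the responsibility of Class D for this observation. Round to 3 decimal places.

Apply Bayes' rule: the posterior for each component is proportional to its prior times its likelihood at x.
Evaluate each component's likelihood at the observed value:
  p_A = P(c | comp) = 0.29
  p_B = P(c | comp) = 0.30
  p_C = P(c | comp) = 0.14
  p_D = P(c | comp) = 0.31
Multiply by the mixture weights:
  P(Z=A)·p_A = 0.35 × 0.29 = 0.1015
  P(Z=B)·p_B = 0.13 × 0.3 = 0.039
  P(Z=C)·p_C = 0.30 × 0.14 = 0.042
  P(Z=D)·p_D = 0.22 × 0.31 = 0.0682
Sum: 0.1015 + 0.039 + 0.042 + 0.0682 = 0.2507
P(Class D | 'c') ≈ 0.272

0.272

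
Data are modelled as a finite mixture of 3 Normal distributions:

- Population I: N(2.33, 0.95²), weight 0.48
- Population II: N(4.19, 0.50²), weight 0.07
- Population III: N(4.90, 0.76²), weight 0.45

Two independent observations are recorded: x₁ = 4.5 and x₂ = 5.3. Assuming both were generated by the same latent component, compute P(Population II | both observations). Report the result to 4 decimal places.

Posterior ∝ prior × likelihood, so P(k | x) ∝ π_k f_k(x); normalise over all components.
Since both observations come from the same component, the likelihood for component k is f_k(x₁)·f_k(x₂).
  L_I = [(1/(0.95·√(2π)))·exp(−(4.5−2.33)²/(2·0.95²)) = 0.419939·exp(-2.60881) = 0.0309168] × [0.00316827] = 9.79528e-05
  L_II = [(1/(0.50·√(2π)))·exp(−(4.5−4.19)²/(2·0.50²)) = 0.797885·exp(-0.19220) = 0.658368] × [0.0678815] = 0.044691
  L_III = [(1/(0.76·√(2π)))·exp(−(4.5−4.90)²/(2·0.76²)) = 0.524924·exp(-0.13850) = 0.45703] × [0.45703] = 0.208877
Multiply by the mixture weights:
  π_I·L_I = 0.48 × 9.79528e-05 = 4.70174e-05
  π_II·L_II = 0.07 × 0.044691 = 0.00312837
  π_III·L_III = 0.45 × 0.208877 = 0.0939945
Normaliser: 4.70174e-05 + 0.00312837 + 0.0939945 = 0.0971699
P(Population II | x₁, x₂) = 0.00312837 / 0.0971699 ≈ 0.0322

0.0322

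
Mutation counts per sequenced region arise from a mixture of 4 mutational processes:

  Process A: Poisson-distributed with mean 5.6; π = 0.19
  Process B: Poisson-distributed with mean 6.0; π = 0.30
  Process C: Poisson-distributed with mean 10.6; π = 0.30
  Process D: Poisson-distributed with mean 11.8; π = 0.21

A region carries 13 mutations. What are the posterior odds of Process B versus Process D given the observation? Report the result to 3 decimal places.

0.072

Only the two components matter; the odds are (π_i f_i(x)) / (π_j f_j(x)).
Component likelihoods at x = 13 mutations:
  L_A = 0.00316311
  L_B = 0.00519899
  L_C = 0.0853443
  L_D = 0.103636
Posterior odds = (π_B·L_B) / (π_D·L_D) = (0.30·0.00519899) / (0.21·0.103636) = 0.0015597 / 0.0217636 ≈ 0.072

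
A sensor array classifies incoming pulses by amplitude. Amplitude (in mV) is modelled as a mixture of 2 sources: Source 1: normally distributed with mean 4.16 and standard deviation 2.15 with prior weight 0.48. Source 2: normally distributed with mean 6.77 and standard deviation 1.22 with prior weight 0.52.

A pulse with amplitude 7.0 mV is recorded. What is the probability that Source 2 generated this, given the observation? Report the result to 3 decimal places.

0.818

Posterior ∝ prior × likelihood, so P(k | x) ∝ π_k f_k(x); normalise over all components.
Component likelihoods at x = 7.0 mV:
  L_1 = 0.0775498
  L_2 = 0.321242
Unnormalised posteriors:
  π_1·L_1 = 0.48 × 0.0775498 = 0.0372239
  π_2·L_2 = 0.52 × 0.321242 = 0.167046
Normaliser: 0.0372239 + 0.167046 = 0.20427
So the posterior for Source 2 is 0.167046 / 0.20427 ≈ 0.818.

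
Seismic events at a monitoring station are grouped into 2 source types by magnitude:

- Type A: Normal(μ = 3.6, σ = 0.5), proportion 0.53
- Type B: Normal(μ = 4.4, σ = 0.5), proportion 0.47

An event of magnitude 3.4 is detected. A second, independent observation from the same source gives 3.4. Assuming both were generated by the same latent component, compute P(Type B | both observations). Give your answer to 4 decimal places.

The responsibility of component k is P(Z=k) f_k(x) divided by Σ_j P(Z=j) f_j(x).
Since both observations come from the same component, the likelihood for component k is f_k(x₁)·f_k(x₂).
  p_A = [0.73654] × [0.73654] = 0.542492
  p_B = [0.107982] × [0.107982] = 0.0116601
Weight by the priors:
  P(Z=A)·p_A = 0.53 × 0.542492 = 0.287521
  P(Z=B)·p_B = 0.47 × 0.0116601 = 0.00548025
Denominator: 0.287521 + 0.00548025 = 0.293001
P(Type B | data) ≈ 0.0187

0.0187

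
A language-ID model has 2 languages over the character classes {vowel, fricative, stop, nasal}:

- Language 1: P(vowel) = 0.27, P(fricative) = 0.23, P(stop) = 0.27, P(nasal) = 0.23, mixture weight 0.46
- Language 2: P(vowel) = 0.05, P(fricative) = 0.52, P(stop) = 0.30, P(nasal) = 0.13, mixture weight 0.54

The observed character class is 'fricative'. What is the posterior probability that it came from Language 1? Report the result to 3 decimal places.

0.274

The responsibility of component k is w_k f_k(x) divided by Σ_j w_j f_j(x).
Evaluate each component's likelihood at the observed value:
  f_1 = 0.23
  f_2 = 0.52
Weight by the priors:
  w_1·f_1 = 0.46 × 0.23 = 0.1058
  w_2·f_2 = 0.54 × 0.52 = 0.2808
Marginal: 0.1058 + 0.2808 = 0.3866
P(Language 1 | 'fricative') ≈ 0.274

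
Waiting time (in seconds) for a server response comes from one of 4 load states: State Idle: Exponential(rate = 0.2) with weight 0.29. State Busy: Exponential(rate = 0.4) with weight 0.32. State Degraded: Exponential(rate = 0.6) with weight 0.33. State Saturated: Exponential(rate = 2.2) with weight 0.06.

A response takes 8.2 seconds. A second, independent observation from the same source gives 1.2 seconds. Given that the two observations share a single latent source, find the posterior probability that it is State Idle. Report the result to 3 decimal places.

Apply Bayes' rule: the posterior for each component is proportional to its prior times its likelihood at x.
Since both observations come from the same component, the likelihood for component k is f_k(x₁)·f_k(x₂).
  p_Idle = [0.038796] × [0.157326] = 0.0061036
  p_Busy = [0.0150513] × [0.247513] = 0.0037254
  p_Degraded = [0.00437948] × [0.292051] = 0.00127903
  p_Saturated = [3.21922e-08] × [0.156995] = 5.054e-09
Unnormalised posteriors:
  π_Idle·p_Idle = 0.29 × 0.0061036 = 0.00177005
  π_Busy·p_Busy = 0.32 × 0.0037254 = 0.00119213
  π_Degraded·p_Degraded = 0.33 × 0.00127903 = 0.000422081
  π_Saturated·p_Saturated = 0.06 × 5.054e-09 = 3.0324e-10
Normaliser: 0.00177005 + 0.00119213 + 0.000422081 + 3.0324e-10 = 0.00338425
So the posterior for State Idle is 0.00177005 / 0.00338425 ≈ 0.523.

0.523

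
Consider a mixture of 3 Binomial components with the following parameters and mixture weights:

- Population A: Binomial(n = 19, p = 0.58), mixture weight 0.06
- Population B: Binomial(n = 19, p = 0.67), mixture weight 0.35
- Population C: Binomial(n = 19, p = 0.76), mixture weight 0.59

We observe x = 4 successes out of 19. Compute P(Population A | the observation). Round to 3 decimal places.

Posterior ∝ prior × likelihood, so P(k | x) ∝ π_k f_k(x); normalise over all components.
Evaluate each component's likelihood at the observed value:
  f_A = 0.000979118
  f_B = 4.68158e-05
  f_C = 6.5284e-07
Prior × likelihood for each component:
  π_A·f_A = 0.06 × 0.000979118 = 5.87471e-05
  π_B·f_B = 0.35 × 4.68158e-05 = 1.63855e-05
  π_C·f_C = 0.59 × 6.5284e-07 = 3.85176e-07
Marginal: 5.87471e-05 + 1.63855e-05 + 3.85176e-07 = 7.55178e-05
P(Population A | data) ≈ 0.778

0.778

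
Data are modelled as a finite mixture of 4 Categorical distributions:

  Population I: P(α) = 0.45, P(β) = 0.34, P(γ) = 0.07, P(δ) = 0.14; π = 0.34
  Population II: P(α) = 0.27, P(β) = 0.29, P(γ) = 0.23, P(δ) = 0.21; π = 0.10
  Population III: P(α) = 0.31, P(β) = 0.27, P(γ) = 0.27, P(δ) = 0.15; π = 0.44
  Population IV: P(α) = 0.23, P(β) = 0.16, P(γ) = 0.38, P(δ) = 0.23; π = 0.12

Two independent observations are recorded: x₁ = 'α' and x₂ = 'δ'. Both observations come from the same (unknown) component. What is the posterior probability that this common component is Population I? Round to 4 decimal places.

P(component k | x) = π_k·f_k(x) / marginal(x), where marginal(x) = Σ_j π_j·f_j(x).
Since both observations come from the same component, the likelihood for component k is f_k(x₁)·f_k(x₂).
  p_I = [P(α | comp) = 0.45] × [0.14] = 0.063
  p_II = [P(α | comp) = 0.27] × [0.21] = 0.0567
  p_III = [P(α | comp) = 0.31] × [0.15] = 0.0465
  p_IV = [P(α | comp) = 0.23] × [0.23] = 0.0529
Multiply by the mixture weights:
  π_I·p_I = 0.34 × 0.063 = 0.02142
  π_II·p_II = 0.10 × 0.0567 = 0.00567
  π_III·p_III = 0.44 × 0.0465 = 0.02046
  π_IV·p_IV = 0.12 × 0.0529 = 0.006348
Denominator: 0.02142 + 0.00567 + 0.02046 + 0.006348 = 0.053898
So the posterior for Population I is 0.02142 / 0.053898 ≈ 0.3974.

0.3974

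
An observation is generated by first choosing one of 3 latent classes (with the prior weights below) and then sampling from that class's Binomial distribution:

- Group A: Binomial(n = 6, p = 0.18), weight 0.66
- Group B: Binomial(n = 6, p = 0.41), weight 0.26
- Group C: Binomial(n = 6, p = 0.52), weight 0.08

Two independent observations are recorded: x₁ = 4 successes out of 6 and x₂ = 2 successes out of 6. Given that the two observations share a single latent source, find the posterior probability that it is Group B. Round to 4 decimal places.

0.6656

By Bayes' theorem, P(k | x) = π_k f_k(x) / Σ_j π_j f_j(x).
Since both observations come from the same component, the likelihood for component k is f_k(x₁)·f_k(x₂).
  f_A = [C(6,4)·0.18^4·0.82^2 = 15·0.00104976·0.6724 = 0.0105879] × [0.219731] = 0.00232649
  f_B = [C(6,4)·0.41^4·0.59^2 = 15·0.0282576·0.3481 = 0.147547] × [0.305539] = 0.0450814
  f_C = [C(6,4)·0.52^4·0.48^2 = 15·0.0731162·0.2304 = 0.252689] × [0.215309] = 0.0544064
Multiply by the mixture weights:
  π_A·f_A = 0.66 × 0.00232649 = 0.00153548
  π_B·f_B = 0.26 × 0.0450814 = 0.0117212
  π_C·f_C = 0.08 × 0.0544064 = 0.00435251
Normaliser: 0.00153548 + 0.0117212 + 0.00435251 = 0.0176092
Responsibility of Group B: 0.0117212 / 0.0176092 ≈ 0.6656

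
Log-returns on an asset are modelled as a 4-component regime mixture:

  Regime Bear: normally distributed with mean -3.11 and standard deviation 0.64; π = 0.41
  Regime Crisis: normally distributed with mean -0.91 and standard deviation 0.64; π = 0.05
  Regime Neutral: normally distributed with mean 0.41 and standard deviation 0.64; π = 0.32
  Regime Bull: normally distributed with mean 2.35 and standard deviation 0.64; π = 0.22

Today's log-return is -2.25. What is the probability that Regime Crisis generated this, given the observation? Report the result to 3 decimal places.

By Bayes' theorem, P(k | x) = π_k f_k(x) / Σ_j π_j f_j(x).
Evaluate each component's likelihood at the observed value:
  L_Bear = (1/(0.64·√(2π)))·exp(−(-2.25−-3.11)²/(2·0.64²)) = 0.623347·exp(-0.90283) = 0.252717
  L_Crisis = (1/(0.64·√(2π)))·exp(−(-2.25−-0.91)²/(2·0.64²)) = 0.623347·exp(-2.19189) = 0.069631
  L_Neutral = (1/(0.64·√(2π)))·exp(−(-2.25−0.41)²/(2·0.64²)) = 0.623347·exp(-8.63721) = 0.00011057
  L_Bull = (1/(0.64·√(2π)))·exp(−(-2.25−2.35)²/(2·0.64²)) = 0.623347·exp(-25.83008) = 3.77459e-12
Unnormalised posteriors:
  π_Bear·L_Bear = 0.41 × 0.252717 = 0.103614
  π_Crisis·L_Crisis = 0.05 × 0.069631 = 0.00348155
  π_Neutral·L_Neutral = 0.32 × 0.00011057 = 3.53825e-05
  π_Bull·L_Bull = 0.22 × 3.77459e-12 = 8.3041e-13
Denominator: 0.103614 + 0.00348155 + 3.53825e-05 + 8.3041e-13 = 0.107131
So the posterior for Regime Crisis is 0.00348155 / 0.107131 ≈ 0.032.

0.032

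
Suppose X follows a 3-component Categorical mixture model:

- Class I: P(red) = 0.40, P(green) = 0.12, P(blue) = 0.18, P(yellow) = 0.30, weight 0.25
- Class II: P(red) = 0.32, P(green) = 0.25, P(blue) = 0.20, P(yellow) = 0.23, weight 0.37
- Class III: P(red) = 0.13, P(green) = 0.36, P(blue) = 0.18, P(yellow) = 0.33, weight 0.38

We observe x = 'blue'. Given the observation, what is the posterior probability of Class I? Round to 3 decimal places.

By Bayes' theorem, P(k | x) = π_k f_k(x) / Σ_j π_j f_j(x).
Evaluate each component's likelihood at the observed value:
  p_I = P(blue | comp) = 0.18
  p_II = P(blue | comp) = 0.20
  p_III = P(blue | comp) = 0.18
Prior × likelihood for each component:
  π_I·p_I = 0.25 × 0.18 = 0.045
  π_II·p_II = 0.37 × 0.2 = 0.074
  π_III·p_III = 0.38 × 0.18 = 0.0684
Marginal: 0.045 + 0.074 + 0.0684 = 0.1874
P(Class I | 'blue') ≈ 0.240

0.240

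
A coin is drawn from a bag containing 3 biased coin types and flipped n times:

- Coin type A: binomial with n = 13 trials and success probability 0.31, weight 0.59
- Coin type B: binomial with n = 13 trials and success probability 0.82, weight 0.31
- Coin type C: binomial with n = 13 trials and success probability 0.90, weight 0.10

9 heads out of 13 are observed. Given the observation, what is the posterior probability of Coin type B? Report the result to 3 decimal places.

0.880

P(component k | x) = P(Z=k)·f_k(x) / marginal(x), where marginal(x) = Σ_j P(Z=j)·f_j(x).
Evaluate each component's likelihood at the observed value:
  p_A = C(13,9)·0.31^9·0.69^4 = 715·2.64396e-05·0.226671 = 0.00428507
  p_B = C(13,9)·0.82^9·0.18^4 = 715·0.16762·0.00104976 = 0.125812
  p_C = C(13,9)·0.90^9·0.10^4 = 715·0.38742·0.0001 = 0.0277006
Multiply by the mixture weights:
  P(Z=A)·p_A = 0.59 × 0.00428507 = 0.00252819
  P(Z=B)·p_B = 0.31 × 0.125812 = 0.0390016
  P(Z=C)·p_C = 0.10 × 0.0277006 = 0.00277006
Denominator: 0.00252819 + 0.0390016 + 0.00277006 = 0.0442998
P(Coin type B | data) = 0.0390016 / 0.0442998 ≈ 0.880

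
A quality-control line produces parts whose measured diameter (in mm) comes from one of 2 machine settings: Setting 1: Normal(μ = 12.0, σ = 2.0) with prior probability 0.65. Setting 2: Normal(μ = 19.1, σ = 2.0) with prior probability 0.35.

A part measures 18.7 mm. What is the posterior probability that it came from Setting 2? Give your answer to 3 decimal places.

0.993

Apply Bayes' rule: the posterior for each component is proportional to its prior times its likelihood at x.
Evaluate each component's likelihood at the observed value:
  f_1 = (1/(2.0·√(2π)))·exp(−(18.7−12.0)²/(2·2.0²)) = 0.199471·exp(-5.61125) = 0.000729365
  f_2 = (1/(2.0·√(2π)))·exp(−(18.7−19.1)²/(2·2.0²)) = 0.199471·exp(-0.02000) = 0.195521
Unnormalised posteriors:
  P(Z=1)·f_1 = 0.65 × 0.000729365 = 0.000474088
  P(Z=2)·f_2 = 0.35 × 0.195521 = 0.0684325
Marginal: 0.000474088 + 0.0684325 = 0.0689066
P(Setting 2 | 18.7 mm) ≈ 0.993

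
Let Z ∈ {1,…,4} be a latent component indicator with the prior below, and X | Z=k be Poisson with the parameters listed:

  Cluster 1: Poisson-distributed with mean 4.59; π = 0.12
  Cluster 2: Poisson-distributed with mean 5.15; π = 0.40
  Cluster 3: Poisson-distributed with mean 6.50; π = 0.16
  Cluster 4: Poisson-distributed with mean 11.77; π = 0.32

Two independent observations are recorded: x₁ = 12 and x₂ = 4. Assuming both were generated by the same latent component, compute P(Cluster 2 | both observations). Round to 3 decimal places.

By Bayes' theorem, P(k | x) = π_k f_k(x) / Σ_j π_j f_j(x).
Since both observations come from the same component, the likelihood for component k is f_k(x₁)·f_k(x₂).
  f_1 = [0.00185355] × [0.187771] = 0.000348042
  f_2 = [0.00421438] × [0.169981] = 0.000716365
  f_3 = [0.0178529] × [0.111822] = 0.00199635
  f_4 = [0.114113] × [0.0061837] = 0.00070564
Multiply by the mixture weights:
  π_1·f_1 = 0.12 × 0.000348042 = 4.1765e-05
  π_2·f_2 = 0.40 × 0.000716365 = 0.000286546
  π_3·f_3 = 0.16 × 0.00199635 = 0.000319416
  π_4·f_4 = 0.32 × 0.00070564 = 0.000225805
Sum: 4.1765e-05 + 0.000286546 + 0.000319416 + 0.000225805 = 0.000873532
So the posterior for Cluster 2 is 0.000286546 / 0.000873532 ≈ 0.328.

0.328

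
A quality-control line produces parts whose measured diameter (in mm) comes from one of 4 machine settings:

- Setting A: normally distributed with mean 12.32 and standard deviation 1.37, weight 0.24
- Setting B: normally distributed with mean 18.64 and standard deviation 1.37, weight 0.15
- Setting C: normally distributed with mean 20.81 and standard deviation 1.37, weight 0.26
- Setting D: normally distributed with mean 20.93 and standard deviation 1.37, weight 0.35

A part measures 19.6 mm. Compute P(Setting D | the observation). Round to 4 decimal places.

Posterior ∝ prior × likelihood, so P(k | x) ∝ P(Z=k) f_k(x); normalise over all components.
Component likelihoods at x = 19.6 mm:
  p_A = 2.1506e-07
  p_B = 0.227806
  p_C = 0.197152
  p_D = 0.181776
Multiply by the mixture weights:
  P(Z=A)·p_A = 0.24 × 2.1506e-07 = 5.16144e-08
  P(Z=B)·p_B = 0.15 × 0.227806 = 0.0341709
  P(Z=C)·p_C = 0.26 × 0.197152 = 0.0512595
  P(Z=D)·p_D = 0.35 × 0.181776 = 0.0636217
Marginal: 5.16144e-08 + 0.0341709 + 0.0512595 + 0.0636217 = 0.149052
P(Setting D | data) = 0.0636217 / 0.149052 ≈ 0.4268

0.4268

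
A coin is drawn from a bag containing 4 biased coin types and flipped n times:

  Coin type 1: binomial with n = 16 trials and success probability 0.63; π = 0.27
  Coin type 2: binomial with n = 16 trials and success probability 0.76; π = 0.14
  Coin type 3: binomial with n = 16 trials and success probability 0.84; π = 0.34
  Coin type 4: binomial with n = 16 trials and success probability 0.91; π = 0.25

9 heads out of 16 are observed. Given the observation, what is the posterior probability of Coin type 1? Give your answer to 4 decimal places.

Apply Bayes' rule: the posterior for each component is proportional to its prior times its likelihood at x.
Component likelihoods at x = 9 heads out of 16:
  L_1 = C(16,9)·0.63^9·0.37^7 = 11440·0.0156338·0.000949319 = 0.169786
  L_2 = C(16,9)·0.76^9·0.24^7 = 11440·0.0845906·4.58647e-05 = 0.0443841
  L_3 = C(16,9)·0.84^9·0.16^7 = 11440·0.208216·2.68435e-06 = 0.0063941
  L_4 = C(16,9)·0.91^9·0.09^7 = 11440·0.42793·4.78297e-08 = 0.000234151
Prior × likelihood for each component:
  π_1·L_1 = 0.27 × 0.169786 = 0.0458423
  π_2·L_2 = 0.14 × 0.0443841 = 0.00621377
  π_3·L_3 = 0.34 × 0.0063941 = 0.00217399
  π_4·L_4 = 0.25 × 0.000234151 = 5.85378e-05
Normaliser: 0.0458423 + 0.00621377 + 0.00217399 + 5.85378e-05 = 0.0542886
P(Coin type 1 | the observation) = 0.0458423 / 0.0542886 ≈ 0.8444

0.8444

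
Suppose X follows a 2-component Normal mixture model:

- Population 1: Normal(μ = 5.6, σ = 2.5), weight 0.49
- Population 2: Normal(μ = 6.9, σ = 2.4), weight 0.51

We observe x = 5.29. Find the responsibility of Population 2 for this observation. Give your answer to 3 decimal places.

0.466

Posterior ∝ prior × likelihood, so P(k | x) ∝ P(Z=k) f_k(x); normalise over all components.
Normal densities:
  L_1 = (1/(2.5·√(2π)))·exp(−(5.29−5.6)²/(2·2.5²)) = 0.159577·exp(-0.00769) = 0.158355
  L_2 = (1/(2.4·√(2π)))·exp(−(5.29−6.9)²/(2·2.4²)) = 0.166226·exp(-0.22501) = 0.132733
Prior × likelihood for each component:
  P(Z=1)·L_1 = 0.49 × 0.158355 = 0.0775938
  P(Z=2)·L_2 = 0.51 × 0.132733 = 0.0676938
Sum: 0.0775938 + 0.0676938 = 0.145288
P(Population 2 | 5.29) = 0.0676938 / 0.145288 ≈ 0.466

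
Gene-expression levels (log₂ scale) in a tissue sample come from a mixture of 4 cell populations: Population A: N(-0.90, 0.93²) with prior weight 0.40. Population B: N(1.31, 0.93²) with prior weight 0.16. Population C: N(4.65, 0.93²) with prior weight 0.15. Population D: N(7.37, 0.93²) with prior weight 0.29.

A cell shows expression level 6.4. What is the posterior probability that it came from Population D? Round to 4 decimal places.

Posterior ∝ prior × likelihood, so P(k | x) ∝ π_k f_k(x); normalise over all components.
Evaluate each component's likelihood at the observed value:
  p_A = 1.79104e-14
  p_B = 1.34207e-07
  p_C = 0.0730359
  p_D = 0.249
Weight by the priors:
  π_A·p_A = 0.40 × 1.79104e-14 = 7.16414e-15
  π_B·p_B = 0.16 × 1.34207e-07 = 2.14732e-08
  π_C·p_C = 0.15 × 0.0730359 = 0.0109554
  π_D·p_D = 0.29 × 0.249 = 0.0722099
Sum: 7.16414e-15 + 2.14732e-08 + 0.0109554 + 0.0722099 = 0.0831653
Responsibility of Population D: 0.0722099 / 0.0831653 ≈ 0.8683

0.8683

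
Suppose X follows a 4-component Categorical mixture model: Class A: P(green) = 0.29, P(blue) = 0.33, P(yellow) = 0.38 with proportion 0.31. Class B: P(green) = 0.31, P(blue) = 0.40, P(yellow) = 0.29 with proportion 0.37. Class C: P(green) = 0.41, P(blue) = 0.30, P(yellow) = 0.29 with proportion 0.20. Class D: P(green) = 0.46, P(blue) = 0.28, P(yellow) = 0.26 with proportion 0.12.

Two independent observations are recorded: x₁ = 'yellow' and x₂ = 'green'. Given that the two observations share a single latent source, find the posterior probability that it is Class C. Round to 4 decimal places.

0.2253

Posterior ∝ prior × likelihood, so P(k | x) ∝ P(Z=k) f_k(x); normalise over all components.
Since both observations come from the same component, the likelihood for component k is f_k(x₁)·f_k(x₂).
  p_A = [P(yellow | comp) = 0.38] × [0.29] = 0.1102
  p_B = [P(yellow | comp) = 0.29] × [0.31] = 0.0899
  p_C = [P(yellow | comp) = 0.29] × [0.41] = 0.1189
  p_D = [P(yellow | comp) = 0.26] × [0.46] = 0.1196
Multiply by the mixture weights:
  P(Z=A)·p_A = 0.31 × 0.1102 = 0.034162
  P(Z=B)·p_B = 0.37 × 0.0899 = 0.033263
  P(Z=C)·p_C = 0.20 × 0.1189 = 0.02378
  P(Z=D)·p_D = 0.12 × 0.1196 = 0.014352
Normaliser: 0.034162 + 0.033263 + 0.02378 + 0.014352 = 0.105557
P(Class C | x) = 0.02378 / 0.105557 ≈ 0.2253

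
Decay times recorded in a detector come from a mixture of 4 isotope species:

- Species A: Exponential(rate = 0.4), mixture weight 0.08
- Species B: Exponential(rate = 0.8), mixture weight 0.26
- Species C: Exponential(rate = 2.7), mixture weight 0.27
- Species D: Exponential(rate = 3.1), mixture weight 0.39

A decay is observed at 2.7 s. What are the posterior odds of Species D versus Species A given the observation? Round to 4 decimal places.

0.0258

The posterior odds equal the prior odds times the likelihood ratio: (P(Z=i)/P(Z=j))·(f_i(x)/f_j(x)).
Evaluate each component's likelihood at the observed value:
  p_A = 0.135838
  p_B = 0.0922601
  p_C = 0.00184229
  p_D = 0.000718318
Odds = (0.39/0.08) × (0.000718318/0.135838) = 4.875 × 0.00528804 ≈ 0.0258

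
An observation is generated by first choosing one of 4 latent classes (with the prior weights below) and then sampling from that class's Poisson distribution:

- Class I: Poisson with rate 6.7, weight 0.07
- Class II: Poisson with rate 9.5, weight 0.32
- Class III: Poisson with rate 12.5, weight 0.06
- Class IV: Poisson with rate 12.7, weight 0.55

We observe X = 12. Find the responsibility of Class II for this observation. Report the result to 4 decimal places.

0.2787

By Bayes' theorem, P(k | x) = π_k f_k(x) / Σ_j π_j f_j(x).
Evaluate each component's likelihood at the observed value:
  p_I = 0.0210275
  p_II = 0.0844401
  p_III = 0.113215
  p_IV = 0.112142
Multiply by the mixture weights:
  π_I·p_I = 0.07 × 0.0210275 = 0.00147192
  π_II·p_II = 0.32 × 0.0844401 = 0.0270208
  π_III·p_III = 0.06 × 0.113215 = 0.00679287
  π_IV·p_IV = 0.55 × 0.112142 = 0.061678
Evidence: 0.00147192 + 0.0270208 + 0.00679287 + 0.061678 = 0.0969637
So the posterior for Class II is 0.0270208 / 0.0969637 ≈ 0.2787.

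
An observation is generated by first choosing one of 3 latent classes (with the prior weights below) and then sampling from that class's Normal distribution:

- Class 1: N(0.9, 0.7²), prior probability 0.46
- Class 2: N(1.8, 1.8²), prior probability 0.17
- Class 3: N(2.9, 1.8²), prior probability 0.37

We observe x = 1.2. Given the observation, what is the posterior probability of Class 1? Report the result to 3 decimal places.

0.731

Posterior ∝ prior × likelihood, so P(k | x) ∝ π_k f_k(x); normalise over all components.
Component likelihoods at x = 1.2:
  p_1 = (1/(0.7·√(2π)))·exp(−(1.2−0.9)²/(2·0.7²)) = 0.569918·exp(-0.09184) = 0.51991
  p_2 = (1/(1.8·√(2π)))·exp(−(1.2−1.8)²/(2·1.8²)) = 0.221635·exp(-0.05556) = 0.209657
  p_3 = (1/(1.8·√(2π)))·exp(−(1.2−2.9)²/(2·1.8²)) = 0.221635·exp(-0.44599) = 0.141889
Weight by the priors:
  π_1·p_1 = 0.46 × 0.51991 = 0.239158
  π_2·p_2 = 0.17 × 0.209657 = 0.0356417
  π_3·p_3 = 0.37 × 0.141889 = 0.0524988
Normaliser: 0.239158 + 0.0356417 + 0.0524988 = 0.327299
So the posterior for Class 1 is 0.239158 / 0.327299 ≈ 0.731.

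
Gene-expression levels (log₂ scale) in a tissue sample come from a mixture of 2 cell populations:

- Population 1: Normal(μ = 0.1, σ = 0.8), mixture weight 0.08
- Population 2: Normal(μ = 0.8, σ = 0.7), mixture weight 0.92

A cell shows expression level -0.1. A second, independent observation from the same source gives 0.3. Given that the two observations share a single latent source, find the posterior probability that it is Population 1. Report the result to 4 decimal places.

Apply Bayes' rule: the posterior for each component is proportional to its prior times its likelihood at x.
Since both observations come from the same component, the likelihood for component k is f_k(x₁)·f_k(x₂).
  L_1 = [0.483335] × [0.483335] = 0.233613
  L_2 = [0.249376] × [0.441593] = 0.110123
Multiply by the mixture weights:
  π_1·L_1 = 0.08 × 0.233613 = 0.018689
  π_2·L_2 = 0.92 × 0.110123 = 0.101313
Normaliser: 0.018689 + 0.101313 = 0.120002
P(Population 1 | x₁,x₂) ≈ 0.1557

0.1557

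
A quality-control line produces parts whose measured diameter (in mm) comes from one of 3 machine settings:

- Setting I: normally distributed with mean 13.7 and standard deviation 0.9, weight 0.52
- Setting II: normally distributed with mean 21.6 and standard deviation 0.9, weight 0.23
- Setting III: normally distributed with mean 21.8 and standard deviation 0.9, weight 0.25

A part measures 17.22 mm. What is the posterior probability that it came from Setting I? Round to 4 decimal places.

0.9910

By Bayes' theorem, P(k | x) = P(Z=k) f_k(x) / Σ_j P(Z=j) f_j(x).
Component likelihoods at x = 17.22 mm:
  f_I = (1/(0.9·√(2π)))·exp(−(17.22−13.7)²/(2·0.9²)) = 0.443269·exp(-7.64840) = 0.000211355
  f_II = (1/(0.9·√(2π)))·exp(−(17.22−21.6)²/(2·0.9²)) = 0.443269·exp(-11.84222) = 3.18901e-06
  f_III = (1/(0.9·√(2π)))·exp(−(17.22−21.8)²/(2·0.9²)) = 0.443269·exp(-12.94840) = 1.055e-06
Unnormalised posteriors:
  P(Z=I)·f_I = 0.52 × 0.000211355 = 0.000109904
  P(Z=II)·f_II = 0.23 × 3.18901e-06 = 7.33472e-07
  P(Z=III)·f_III = 0.25 × 1.055e-06 = 2.63749e-07
Sum: 0.000109904 + 7.33472e-07 + 2.63749e-07 = 0.000110902
P(Setting I | 17.22 mm) = 0.000109904 / 0.000110902 ≈ 0.9910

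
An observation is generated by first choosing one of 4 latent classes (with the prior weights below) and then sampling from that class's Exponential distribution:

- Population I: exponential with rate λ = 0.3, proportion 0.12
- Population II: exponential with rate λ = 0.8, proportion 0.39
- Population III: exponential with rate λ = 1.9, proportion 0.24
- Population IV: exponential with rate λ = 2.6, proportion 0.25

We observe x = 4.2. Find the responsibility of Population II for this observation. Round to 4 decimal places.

The responsibility of component k is w_k f_k(x) divided by Σ_j w_j f_j(x).
Component likelihoods at x = 4.2:
  p_I = 0.3·e^(−0.3·4.2) = 0.3·e^(−1.2600) = 0.0850962
  p_II = 0.8·e^(−0.8·4.2) = 0.8·e^(−3.3600) = 0.0277882
  p_III = 1.9·e^(−1.9·4.2) = 1.9·e^(−7.9800) = 0.000650255
  p_IV = 2.6·e^(−2.6·4.2) = 2.6·e^(−10.9200) = 4.70411e-05
Unnormalised posteriors:
  w_I·p_I = 0.12 × 0.0850962 = 0.0102115
  w_II·p_II = 0.39 × 0.0277882 = 0.0108374
  w_III·p_III = 0.24 × 0.000650255 = 0.000156061
  w_IV·p_IV = 0.25 × 4.70411e-05 = 1.17603e-05
Marginal: 0.0102115 + 0.0108374 + 0.000156061 + 1.17603e-05 = 0.0212168
Responsibility of Population II: 0.0108374 / 0.0212168 ≈ 0.5108

0.5108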